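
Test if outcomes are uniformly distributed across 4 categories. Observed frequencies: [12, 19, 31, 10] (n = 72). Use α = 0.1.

Expected = 18 each. χ² = Σ(O-E)²/E = 15.0. df = 3, critical value = 6.251. Reject H₀.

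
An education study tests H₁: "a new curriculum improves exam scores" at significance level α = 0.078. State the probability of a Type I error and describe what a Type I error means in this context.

P(Type I error) = α = 0.078. A Type I error is rejecting H₀ when H₀ is actually true (false positive) — here, concluding that a new curriculum improves exam scores when in fact this is not the case. Consequence: adopting a curriculum that gives no real benefit — disruption for nothing.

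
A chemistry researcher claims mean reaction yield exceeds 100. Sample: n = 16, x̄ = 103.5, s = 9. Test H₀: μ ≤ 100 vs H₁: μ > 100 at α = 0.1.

t = (103.5 - 100)/(9/√16) = 1.556, df = 15. Critical t = 1.341. Reject H₀.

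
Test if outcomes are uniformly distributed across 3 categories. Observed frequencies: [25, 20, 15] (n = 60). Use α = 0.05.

Expected = 20 each. χ² = Σ(O-E)²/E = 2.5. df = 2, critical value = 5.991. Fail to reject H₀.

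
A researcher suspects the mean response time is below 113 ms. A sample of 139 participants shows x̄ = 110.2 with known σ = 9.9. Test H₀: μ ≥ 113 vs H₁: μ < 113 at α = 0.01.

z = -3.334. Critical value: -2.33. Reject H₀.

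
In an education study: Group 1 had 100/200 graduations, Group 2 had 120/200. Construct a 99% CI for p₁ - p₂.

p̂₁ = 0.5, p̂₂ = 0.6. Difference = -0.1. CI = (-0.228, 0.028)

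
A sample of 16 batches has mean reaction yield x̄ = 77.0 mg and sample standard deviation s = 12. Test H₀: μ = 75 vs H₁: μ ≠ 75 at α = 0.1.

t = (x̄ - μ₀)/(s/√n) = (77.0 - 75)/(12/√16) = 0.667. df = 15, critical t = ±1.753. Fail to reject H₀.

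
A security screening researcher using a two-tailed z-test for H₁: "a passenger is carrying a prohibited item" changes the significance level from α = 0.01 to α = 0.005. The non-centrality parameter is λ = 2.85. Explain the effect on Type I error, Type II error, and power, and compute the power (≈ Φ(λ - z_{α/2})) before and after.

Decreasing α from 0.01 to 0.005:
• Type I error rate decreases (α is the Type I rate by definition).
• Critical value moves from z_{α/2} = 2.576 to 2.807, so power = Φ(λ - z_{α/2}) goes from Φ(2.85 - 2.576) = 0.608 to Φ(2.85 - 2.807) = 0.517.
• Type II error rate β = 1 - power therefore increases (0.392 → 0.483).
Appropriate when false positives are costly — here, detaining an innocent passenger — delay and inconvenience.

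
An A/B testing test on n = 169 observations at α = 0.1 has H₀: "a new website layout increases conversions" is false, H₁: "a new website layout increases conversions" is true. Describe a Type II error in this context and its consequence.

Type II error: failing to reject H₀ when it is false — concluding that a new website layout increases conversions is not supported when in fact it is. Consequence: discarding a layout that would have improved conversions — lost revenue.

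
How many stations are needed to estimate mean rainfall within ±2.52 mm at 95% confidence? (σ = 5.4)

n = (z*σ/E)² = (1.96×5.4/2.52)² = 17.6 → n = 18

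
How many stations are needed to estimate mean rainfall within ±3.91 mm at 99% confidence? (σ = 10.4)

n = (z*σ/E)² = (2.576×10.4/3.91)² = 46.9 → n = 47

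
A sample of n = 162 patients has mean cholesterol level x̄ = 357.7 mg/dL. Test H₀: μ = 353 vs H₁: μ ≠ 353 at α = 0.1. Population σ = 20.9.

z = (x̄ - μ₀)/(σ/√n) = (357.7 - 353)/(20.9/√162) = 2.862. Critical value: ±1.645. Since |2.862| > 1.645, Reject H₀.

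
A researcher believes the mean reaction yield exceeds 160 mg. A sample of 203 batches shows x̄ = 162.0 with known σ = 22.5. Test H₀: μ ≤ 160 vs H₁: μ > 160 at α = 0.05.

z = 1.266. Critical value: 1.645. Fail to reject H₀.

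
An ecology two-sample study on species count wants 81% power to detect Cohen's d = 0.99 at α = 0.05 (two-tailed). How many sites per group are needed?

z_{α/2} = 1.96, z_β = Φ⁻¹(0.81) = 0.878. For large effect (d = 0.99): n per group = 2(z_{α/2} + z_β)²/d² = 2(1.96 + 0.878)²/0.99² = 16.4 → 17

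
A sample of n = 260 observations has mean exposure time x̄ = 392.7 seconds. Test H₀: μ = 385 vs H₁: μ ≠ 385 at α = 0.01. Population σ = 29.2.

z = (x̄ - μ₀)/(σ/√n) = (392.7 - 385)/(29.2/√260) = 4.252. Critical value: ±2.576. Since |4.252| > 2.576, Reject H₀.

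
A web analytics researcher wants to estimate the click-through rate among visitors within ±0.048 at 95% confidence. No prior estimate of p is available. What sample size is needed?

Conservative approach: use p = 0.5 (maximizes p(1-p) = 0.25). n = z²(0.25)/E² = 1.96²×0.25/0.048² = 416.8 → n = 417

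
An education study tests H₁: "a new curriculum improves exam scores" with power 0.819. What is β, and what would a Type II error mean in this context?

β = 1 - power = 1 - 0.819 = 0.181. A Type II error is failing to reject H₀ when H₀ is false (false negative) — here, failing to conclude that a new curriculum improves exam scores when in fact it is true. Consequence: keeping the old curriculum when the new one would have helped students.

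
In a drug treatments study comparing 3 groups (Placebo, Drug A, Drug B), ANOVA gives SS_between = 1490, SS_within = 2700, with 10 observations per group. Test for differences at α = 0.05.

df_between = 2, df_within = 27. F = MS_between/MS_within = 745.0/100.0 = 7.45. F_crit ≈ 3.354. Reject H₀. At least one mean differs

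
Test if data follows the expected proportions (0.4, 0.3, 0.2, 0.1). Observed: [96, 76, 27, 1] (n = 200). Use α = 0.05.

Expected: [80.0, 60.0, 40.0, 20.0]. χ² = 29.742. df = 3, critical = 7.815. Reject H₀.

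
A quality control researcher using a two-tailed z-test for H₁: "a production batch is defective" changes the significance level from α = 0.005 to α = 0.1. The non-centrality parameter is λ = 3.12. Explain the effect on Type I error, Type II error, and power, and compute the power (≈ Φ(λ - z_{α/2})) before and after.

Increasing α from 0.005 to 0.1:
• Type I error rate increases (α is the Type I rate by definition).
• Critical value moves from z_{α/2} = 2.807 to 1.645, so power = Φ(λ - z_{α/2}) goes from Φ(3.12 - 2.807) = 0.623 to Φ(3.12 - 1.645) = 0.93.
• Type II error rate β = 1 - power therefore decreases (0.377 → 0.07).
Appropriate when false negatives are costly — here, shipping a defective batch — faulty products reach customers.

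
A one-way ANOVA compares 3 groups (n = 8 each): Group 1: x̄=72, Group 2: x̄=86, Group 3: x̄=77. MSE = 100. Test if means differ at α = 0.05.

Grand mean = 78.33. SS_between = 805.33, MS_between = 402.67. F = 4.027, F_crit ≈ 3.467. Reject H₀.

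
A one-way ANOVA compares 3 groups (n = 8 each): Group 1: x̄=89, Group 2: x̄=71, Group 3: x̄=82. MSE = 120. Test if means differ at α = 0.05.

Grand mean = 80.67. SS_between = 1317.33, MS_between = 658.67. F = 5.489, F_crit ≈ 3.467. Reject H₀.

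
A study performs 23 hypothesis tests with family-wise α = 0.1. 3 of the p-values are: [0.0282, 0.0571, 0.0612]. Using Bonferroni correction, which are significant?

Bonferroni α = 0.1/23 = 0.00435. None of the given p-values are significant.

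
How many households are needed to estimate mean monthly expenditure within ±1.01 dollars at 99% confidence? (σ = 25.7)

n = (z*σ/E)² = (2.576×25.7/1.01)² = 4296.5 → n = 4297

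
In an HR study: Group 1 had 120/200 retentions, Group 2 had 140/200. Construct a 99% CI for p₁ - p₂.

p̂₁ = 0.6, p̂₂ = 0.7. Difference = -0.1. CI = (-0.222, 0.022)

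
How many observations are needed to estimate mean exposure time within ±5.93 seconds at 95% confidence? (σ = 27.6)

n = (z*σ/E)² = (1.96×27.6/5.93)² = 83.2 → n = 84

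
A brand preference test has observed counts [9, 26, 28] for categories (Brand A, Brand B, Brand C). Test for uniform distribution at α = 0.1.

Expected = 21 each. χ² = Σ(O-E)²/E = 10.381. df = 2, critical value = 4.605. Reject H₀.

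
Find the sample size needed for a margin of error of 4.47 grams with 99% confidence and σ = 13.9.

n = (z*σ/E)² = (2.576×13.9/4.47)² = 64.2 → n = 65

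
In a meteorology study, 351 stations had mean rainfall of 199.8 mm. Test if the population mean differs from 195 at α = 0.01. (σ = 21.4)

z = (x̄ - μ₀)/(σ/√n) = (199.8 - 195)/(21.4/√351) = 4.202. Critical value: ±2.576. Since |4.202| > 2.576, Reject H₀.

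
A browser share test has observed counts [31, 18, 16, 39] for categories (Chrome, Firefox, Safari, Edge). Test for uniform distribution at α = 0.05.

Expected = 26 each. χ² = Σ(O-E)²/E = 13.769. df = 3, critical value = 7.815. Reject H₀.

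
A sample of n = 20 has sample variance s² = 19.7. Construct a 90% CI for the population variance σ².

df = 19. χ²_{0.05} = 30.144, χ²_{0.95} = 10.117. CI for σ² = ((n-1)s²/χ²_{α/2}, (n-1)s²/χ²_{1-α/2}) = (19·19.7/30.144, 19·19.7/10.117) = (12.42, 37.0)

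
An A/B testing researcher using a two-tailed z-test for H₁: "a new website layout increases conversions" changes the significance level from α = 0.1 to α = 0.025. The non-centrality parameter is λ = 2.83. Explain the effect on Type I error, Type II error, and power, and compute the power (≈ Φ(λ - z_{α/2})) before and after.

Decreasing α from 0.1 to 0.025:
• Type I error rate decreases (α is the Type I rate by definition).
• Critical value moves from z_{α/2} = 1.645 to 2.241, so power = Φ(λ - z_{α/2}) goes from Φ(2.83 - 1.645) = 0.882 to Φ(2.83 - 2.241) = 0.722.
• Type II error rate β = 1 - power therefore increases (0.118 → 0.278).
Appropriate when false positives are costly — here, rolling out a layout that doesn't actually help — wasted engineering effort.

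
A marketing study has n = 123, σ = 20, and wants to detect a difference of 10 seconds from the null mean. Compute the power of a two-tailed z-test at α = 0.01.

SE = σ/√n = 20/√123 = 1.803. Non-centrality λ = d/SE = 10/1.803 = 5.545. Power ≈ Φ(λ - z_{α/2}) = Φ(5.545 - 2.576) = Φ(2.969) = 0.999.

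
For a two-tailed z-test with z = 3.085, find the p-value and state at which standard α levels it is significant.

p = 2·P(Z > |3.085|) = 2·(1 - Φ(3.085)) ≈ 0.002. Significant at α = 0.1; Significant at α = 0.05; Significant at α = 0.01.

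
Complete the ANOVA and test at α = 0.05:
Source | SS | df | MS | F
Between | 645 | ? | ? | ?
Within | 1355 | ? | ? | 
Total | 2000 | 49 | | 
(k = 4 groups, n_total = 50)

df_between = 3, df_within = 46. MS_between = 215.0, MS_within = 29.46. F = 7.299, F_crit ≈ 2.807. Reject H₀.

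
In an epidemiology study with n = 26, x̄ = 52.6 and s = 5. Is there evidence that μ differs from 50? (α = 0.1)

t = (x̄ - μ₀)/(s/√n) = (52.6 - 50)/(5/√26) = 2.651. df = 25, critical t = ±1.708. Reject H₀.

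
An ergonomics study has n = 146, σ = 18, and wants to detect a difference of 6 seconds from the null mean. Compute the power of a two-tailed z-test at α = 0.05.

SE = σ/√n = 18/√146 = 1.49. Non-centrality λ = d/SE = 6/1.49 = 4.028. Power ≈ Φ(λ - z_{α/2}) = Φ(4.028 - 1.96) = Φ(2.068) = 0.981.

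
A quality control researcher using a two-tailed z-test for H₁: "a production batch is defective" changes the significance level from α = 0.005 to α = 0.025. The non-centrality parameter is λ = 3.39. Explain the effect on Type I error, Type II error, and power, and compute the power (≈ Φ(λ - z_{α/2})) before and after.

Increasing α from 0.005 to 0.025:
• Type I error rate increases (α is the Type I rate by definition).
• Critical value moves from z_{α/2} = 2.807 to 2.241, so power = Φ(λ - z_{α/2}) goes from Φ(3.39 - 2.807) = 0.72 to Φ(3.39 - 2.241) = 0.875.
• Type II error rate β = 1 - power therefore decreases (0.28 → 0.125).
Appropriate when false negatives are costly — here, shipping a defective batch — faulty products reach customers.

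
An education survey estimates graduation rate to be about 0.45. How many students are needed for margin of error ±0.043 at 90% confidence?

n = z²p(1-p)/E² = 1.645²×0.45×0.55/0.043² = 362.2 → n = 363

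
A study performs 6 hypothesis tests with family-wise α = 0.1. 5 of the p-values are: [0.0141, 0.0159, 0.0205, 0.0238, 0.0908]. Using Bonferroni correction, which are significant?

Bonferroni α = 0.1/6 = 0.01667. Significant p-values: [0.0141, 0.0159]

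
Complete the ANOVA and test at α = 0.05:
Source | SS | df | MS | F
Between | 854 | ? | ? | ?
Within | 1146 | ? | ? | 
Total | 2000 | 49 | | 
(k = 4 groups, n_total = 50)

df_between = 3, df_within = 46. MS_between = 284.67, MS_within = 24.91. F = 11.426, F_crit ≈ 2.807. Reject H₀.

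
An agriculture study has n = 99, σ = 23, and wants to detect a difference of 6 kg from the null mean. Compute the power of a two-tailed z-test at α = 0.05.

SE = σ/√n = 23/√99 = 2.312. Non-centrality λ = d/SE = 6/2.312 = 2.596. Power ≈ Φ(λ - z_{α/2}) = Φ(2.596 - 1.96) = Φ(0.636) = 0.737.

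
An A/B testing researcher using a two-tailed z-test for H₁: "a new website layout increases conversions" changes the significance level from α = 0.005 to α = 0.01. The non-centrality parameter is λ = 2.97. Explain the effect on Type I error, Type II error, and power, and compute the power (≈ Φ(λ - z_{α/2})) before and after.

Increasing α from 0.005 to 0.01:
• Type I error rate increases (α is the Type I rate by definition).
• Critical value moves from z_{α/2} = 2.807 to 2.576, so power = Φ(λ - z_{α/2}) goes from Φ(2.97 - 2.807) = 0.565 to Φ(2.97 - 2.576) = 0.653.
• Type II error rate β = 1 - power therefore decreases (0.435 → 0.347).
Appropriate when false negatives are costly — here, discarding a layout that would have improved conversions — lost revenue.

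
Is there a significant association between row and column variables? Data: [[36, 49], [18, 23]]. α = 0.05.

χ² = 0.027. df = 1, critical = 3.841. Fail to reject H₀. No evidence of dependence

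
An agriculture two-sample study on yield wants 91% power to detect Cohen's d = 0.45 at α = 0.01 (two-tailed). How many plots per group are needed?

z_{α/2} = 2.576, z_β = Φ⁻¹(0.91) = 1.341. For small effect (d = 0.45): n per group = 2(z_{α/2} + z_β)²/d² = 2(2.576 + 1.341)²/0.45² = 151.5 → 152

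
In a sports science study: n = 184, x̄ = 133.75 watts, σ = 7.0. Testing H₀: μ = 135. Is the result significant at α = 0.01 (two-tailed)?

z = (133.75 - 135)/(7.0/√184) = -2.422. Since |z| ≤ 2.576, not significant at α = 0.01.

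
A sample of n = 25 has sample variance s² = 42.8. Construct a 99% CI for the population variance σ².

df = 24. χ²_{0.005} = 45.559, χ²_{0.995} = 9.886. CI for σ² = ((n-1)s²/χ²_{α/2}, (n-1)s²/χ²_{1-α/2}) = (24·42.8/45.559, 24·42.8/9.886) = (22.55, 103.9)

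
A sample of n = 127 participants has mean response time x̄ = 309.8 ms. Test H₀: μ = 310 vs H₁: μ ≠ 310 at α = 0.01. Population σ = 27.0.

z = (x̄ - μ₀)/(σ/√n) = (309.8 - 310)/(27.0/√127) = -0.083. Critical value: ±2.576. Since |-0.083| ≤ 2.576, Fail to reject H₀.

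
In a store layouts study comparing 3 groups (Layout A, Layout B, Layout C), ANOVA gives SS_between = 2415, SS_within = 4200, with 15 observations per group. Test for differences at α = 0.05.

df_between = 2, df_within = 42. F = MS_between/MS_within = 1207.5/100.0 = 12.075. F_crit ≈ 3.22. Reject H₀. At least one mean differs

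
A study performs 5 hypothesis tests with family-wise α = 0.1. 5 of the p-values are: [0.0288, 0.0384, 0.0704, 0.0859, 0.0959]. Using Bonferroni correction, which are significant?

Bonferroni α = 0.1/5 = 0.02. None of the given p-values are significant.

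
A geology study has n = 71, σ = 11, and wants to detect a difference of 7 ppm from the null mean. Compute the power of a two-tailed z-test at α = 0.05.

SE = σ/√n = 11/√71 = 1.305. Non-centrality λ = d/SE = 7/1.305 = 5.362. Power ≈ Φ(λ - z_{α/2}) = Φ(5.362 - 1.96) = Φ(3.402) = 1.0.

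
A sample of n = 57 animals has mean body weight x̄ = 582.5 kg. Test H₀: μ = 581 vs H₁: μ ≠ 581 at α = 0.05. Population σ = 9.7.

z = (x̄ - μ₀)/(σ/√n) = (582.5 - 581)/(9.7/√57) = 1.168. Critical value: ±1.96. Since |1.168| ≤ 1.96, Fail to reject H₀.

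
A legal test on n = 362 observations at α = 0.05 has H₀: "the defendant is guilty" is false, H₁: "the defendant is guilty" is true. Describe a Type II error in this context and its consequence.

Type II error: failing to reject H₀ when it is false — concluding that the defendant is guilty is not supported when in fact it is. Consequence: acquitting a guilty person.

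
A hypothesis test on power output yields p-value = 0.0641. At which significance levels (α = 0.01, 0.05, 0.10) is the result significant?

p = 0.0641. Significant at: α = 0.1.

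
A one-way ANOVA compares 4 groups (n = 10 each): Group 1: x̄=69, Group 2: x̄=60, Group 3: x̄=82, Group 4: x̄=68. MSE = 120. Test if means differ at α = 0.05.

Grand mean = 69.75. SS_between = 2487.5, MS_between = 829.17. F = 6.91, F_crit ≈ 2.866. Reject H₀.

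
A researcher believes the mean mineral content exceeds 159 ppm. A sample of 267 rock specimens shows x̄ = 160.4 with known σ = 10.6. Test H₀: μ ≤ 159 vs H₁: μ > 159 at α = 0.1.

z = 2.158. Critical value: 1.28. Reject H₀.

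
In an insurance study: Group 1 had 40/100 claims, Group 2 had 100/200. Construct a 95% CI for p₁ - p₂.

p̂₁ = 0.4, p̂₂ = 0.5. Difference = -0.1. CI = (-0.218, 0.018)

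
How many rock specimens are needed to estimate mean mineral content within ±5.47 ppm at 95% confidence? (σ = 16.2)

n = (z*σ/E)² = (1.96×16.2/5.47)² = 33.7 → n = 34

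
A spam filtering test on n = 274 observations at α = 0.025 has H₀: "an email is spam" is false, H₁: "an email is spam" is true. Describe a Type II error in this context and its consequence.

Type II error: failing to reject H₀ when it is false — concluding that an email is spam is not supported when in fact it is. Consequence: a spam email lands in the inbox.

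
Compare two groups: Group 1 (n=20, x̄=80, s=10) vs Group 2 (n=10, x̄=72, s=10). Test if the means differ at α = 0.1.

Pooled sp = 10.0. t = 2.066, df = 28. Critical t = ±1.701. Reject H₀.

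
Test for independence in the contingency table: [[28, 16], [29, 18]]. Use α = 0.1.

χ² = 0.036. df = 1, critical = 2.706. Fail to reject H₀. No evidence of dependence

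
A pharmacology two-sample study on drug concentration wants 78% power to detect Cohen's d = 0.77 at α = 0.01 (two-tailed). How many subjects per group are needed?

z_{α/2} = 2.576, z_β = Φ⁻¹(0.78) = 0.772. For medium effect (d = 0.77): n per group = 2(z_{α/2} + z_β)²/d² = 2(2.576 + 0.772)²/0.77² = 37.8 → 38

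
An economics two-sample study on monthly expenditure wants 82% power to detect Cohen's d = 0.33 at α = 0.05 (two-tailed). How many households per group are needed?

z_{α/2} = 1.96, z_β = Φ⁻¹(0.82) = 0.915. For small effect (d = 0.33): n per group = 2(z_{α/2} + z_β)²/d² = 2(1.96 + 0.915)²/0.33² = 151.8 → 152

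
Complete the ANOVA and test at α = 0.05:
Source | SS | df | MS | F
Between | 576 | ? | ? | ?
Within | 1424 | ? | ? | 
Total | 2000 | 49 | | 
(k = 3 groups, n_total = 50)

df_between = 2, df_within = 47. MS_between = 288.0, MS_within = 30.3. F = 9.506, F_crit ≈ 3.195. Reject H₀.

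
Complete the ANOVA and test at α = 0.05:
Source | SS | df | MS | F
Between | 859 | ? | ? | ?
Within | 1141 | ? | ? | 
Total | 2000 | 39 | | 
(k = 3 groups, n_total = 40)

df_between = 2, df_within = 37. MS_between = 429.5, MS_within = 30.84. F = 13.928, F_crit ≈ 3.252. Reject H₀.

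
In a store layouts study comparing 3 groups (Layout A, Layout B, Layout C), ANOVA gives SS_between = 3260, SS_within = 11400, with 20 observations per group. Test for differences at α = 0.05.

df_between = 2, df_within = 57. F = MS_between/MS_within = 1630.0/200.0 = 8.15. F_crit ≈ 3.159. Reject H₀. At least one mean differs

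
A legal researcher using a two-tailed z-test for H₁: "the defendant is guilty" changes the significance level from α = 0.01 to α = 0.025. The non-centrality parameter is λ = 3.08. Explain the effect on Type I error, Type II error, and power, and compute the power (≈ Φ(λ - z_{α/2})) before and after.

Increasing α from 0.01 to 0.025:
• Type I error rate increases (α is the Type I rate by definition).
• Critical value moves from z_{α/2} = 2.576 to 2.241, so power = Φ(λ - z_{α/2}) goes from Φ(3.08 - 2.576) = 0.693 to Φ(3.08 - 2.241) = 0.799.
• Type II error rate β = 1 - power therefore decreases (0.307 → 0.201).
Appropriate when false negatives are costly — here, acquitting a guilty person.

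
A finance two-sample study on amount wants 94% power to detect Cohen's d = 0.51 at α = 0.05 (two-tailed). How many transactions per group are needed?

z_{α/2} = 1.96, z_β = Φ⁻¹(0.94) = 1.555. For medium effect (d = 0.51): n per group = 2(z_{α/2} + z_β)²/d² = 2(1.96 + 1.555)²/0.51² = 95.004 → 96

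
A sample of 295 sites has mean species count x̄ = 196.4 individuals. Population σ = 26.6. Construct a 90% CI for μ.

CI = x̄ ± z*(σ/√n) = 196.4 ± 1.645(26.6/√295) = 196.4 ± 2.55 = (193.85, 198.95)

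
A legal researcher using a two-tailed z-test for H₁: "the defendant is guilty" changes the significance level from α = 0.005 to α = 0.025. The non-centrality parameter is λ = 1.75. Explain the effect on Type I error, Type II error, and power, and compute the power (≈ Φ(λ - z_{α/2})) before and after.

Increasing α from 0.005 to 0.025:
• Type I error rate increases (α is the Type I rate by definition).
• Critical value moves from z_{α/2} = 2.807 to 2.241, so power = Φ(λ - z_{α/2}) goes from Φ(1.75 - 2.807) = 0.145 to Φ(1.75 - 2.241) = 0.312.
• Type II error rate β = 1 - power therefore decreases (0.855 → 0.688).
Appropriate when false negatives are costly — here, acquitting a guilty person.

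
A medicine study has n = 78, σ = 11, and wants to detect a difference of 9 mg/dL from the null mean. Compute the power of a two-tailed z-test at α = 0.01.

SE = σ/√n = 11/√78 = 1.246. Non-centrality λ = d/SE = 9/1.246 = 7.226. Power ≈ Φ(λ - z_{α/2}) = Φ(7.226 - 2.576) = Φ(4.65) = 1.0.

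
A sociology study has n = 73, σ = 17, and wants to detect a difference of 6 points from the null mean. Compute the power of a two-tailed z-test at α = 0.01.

SE = σ/√n = 17/√73 = 1.99. Non-centrality λ = d/SE = 6/1.99 = 3.016. Power ≈ Φ(λ - z_{α/2}) = Φ(3.016 - 2.576) = Φ(0.44) = 0.67.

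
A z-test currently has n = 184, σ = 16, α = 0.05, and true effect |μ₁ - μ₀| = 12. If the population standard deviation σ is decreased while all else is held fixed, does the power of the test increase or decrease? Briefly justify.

Power increases: a smaller σ shrinks the standard error σ/√n, moving the sampling distribution under H₁ further from the critical value.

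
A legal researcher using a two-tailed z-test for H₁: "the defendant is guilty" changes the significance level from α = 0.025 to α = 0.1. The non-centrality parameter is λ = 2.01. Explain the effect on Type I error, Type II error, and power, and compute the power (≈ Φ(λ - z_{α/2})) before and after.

Increasing α from 0.025 to 0.1:
• Type I error rate increases (α is the Type I rate by definition).
• Critical value moves from z_{α/2} = 2.241 to 1.645, so power = Φ(λ - z_{α/2}) goes from Φ(2.01 - 2.241) = 0.409 to Φ(2.01 - 1.645) = 0.642.
• Type II error rate β = 1 - power therefore decreases (0.591 → 0.358).
Appropriate when false negatives are costly — here, acquitting a guilty person.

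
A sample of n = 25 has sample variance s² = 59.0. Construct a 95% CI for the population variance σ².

df = 24. χ²_{0.025} = 39.364, χ²_{0.975} = 12.401. CI for σ² = ((n-1)s²/χ²_{α/2}, (n-1)s²/χ²_{1-α/2}) = (24·59.0/39.364, 24·59.0/12.401) = (35.97, 114.18)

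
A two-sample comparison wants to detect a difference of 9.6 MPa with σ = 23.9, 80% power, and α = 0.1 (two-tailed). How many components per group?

n per group = 2(z_α/2 + z_β)²σ²/d² = 2×(1.645 + 0.84)²×23.9²/9.6² = 76.5 → n = 77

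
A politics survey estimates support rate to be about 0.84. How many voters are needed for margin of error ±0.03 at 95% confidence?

n = z²p(1-p)/E² = 1.96²×0.84×0.16/0.03² = 573.7 → n = 574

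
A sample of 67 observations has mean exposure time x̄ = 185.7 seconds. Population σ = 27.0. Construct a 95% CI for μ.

CI = x̄ ± z*(σ/√n) = 185.7 ± 1.96(27.0/√67) = 185.7 ± 6.47 = (179.23, 192.17)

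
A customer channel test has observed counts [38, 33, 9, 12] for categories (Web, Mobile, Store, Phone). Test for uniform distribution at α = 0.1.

Expected = 23 each. χ² = Σ(O-E)²/E = 27.913. df = 3, critical value = 6.251. Reject H₀.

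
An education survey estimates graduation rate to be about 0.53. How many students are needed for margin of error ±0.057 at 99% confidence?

n = z²p(1-p)/E² = 2.576²×0.53×0.47/0.057² = 508.8 → n = 509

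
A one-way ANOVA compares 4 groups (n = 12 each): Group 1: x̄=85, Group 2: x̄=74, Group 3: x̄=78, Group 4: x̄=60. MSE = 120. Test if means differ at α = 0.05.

Grand mean = 74.25. SS_between = 3993.0, MS_between = 1331.0. F = 11.092, F_crit ≈ 2.816. Reject H₀.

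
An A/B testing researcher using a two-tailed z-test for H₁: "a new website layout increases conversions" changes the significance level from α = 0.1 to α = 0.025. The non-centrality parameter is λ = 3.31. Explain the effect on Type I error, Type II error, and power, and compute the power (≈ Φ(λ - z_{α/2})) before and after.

Decreasing α from 0.1 to 0.025:
• Type I error rate decreases (α is the Type I rate by definition).
• Critical value moves from z_{α/2} = 1.645 to 2.241, so power = Φ(λ - z_{α/2}) goes from Φ(3.31 - 1.645) = 0.952 to Φ(3.31 - 2.241) = 0.857.
• Type II error rate β = 1 - power therefore increases (0.048 → 0.143).
Appropriate when false positives are costly — here, rolling out a layout that doesn't actually help — wasted engineering effort.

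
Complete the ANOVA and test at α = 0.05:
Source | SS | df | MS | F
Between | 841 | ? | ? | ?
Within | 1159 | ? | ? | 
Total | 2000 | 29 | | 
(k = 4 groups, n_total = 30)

df_between = 3, df_within = 26. MS_between = 280.33, MS_within = 44.58. F = 6.289, F_crit ≈ 2.975. Reject H₀.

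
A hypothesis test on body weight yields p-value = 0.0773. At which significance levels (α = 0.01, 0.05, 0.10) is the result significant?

p = 0.0773. Significant at: α = 0.1.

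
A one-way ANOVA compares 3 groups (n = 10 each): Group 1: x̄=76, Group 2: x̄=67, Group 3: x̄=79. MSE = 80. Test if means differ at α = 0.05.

Grand mean = 74.0. SS_between = 780.0, MS_between = 390.0. F = 4.875, F_crit ≈ 3.354. Reject H₀.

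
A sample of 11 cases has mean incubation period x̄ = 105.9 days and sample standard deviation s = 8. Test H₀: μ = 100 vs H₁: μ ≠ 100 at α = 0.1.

t = (x̄ - μ₀)/(s/√n) = (105.9 - 100)/(8/√11) = 2.446. df = 10, critical t = ±1.812. Reject H₀.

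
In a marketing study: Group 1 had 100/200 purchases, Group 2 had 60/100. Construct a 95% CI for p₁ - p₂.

p̂₁ = 0.5, p̂₂ = 0.6. Difference = -0.1. CI = (-0.218, 0.018)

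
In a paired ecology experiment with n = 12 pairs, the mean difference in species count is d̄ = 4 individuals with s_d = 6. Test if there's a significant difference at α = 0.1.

t = d̄/(s_d/√n) = 4/(6/√12) = 2.309. df = 11, critical t = ±1.796. Reject H₀.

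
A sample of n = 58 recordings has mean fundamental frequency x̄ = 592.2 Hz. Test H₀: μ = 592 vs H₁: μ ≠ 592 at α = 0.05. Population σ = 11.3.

z = (x̄ - μ₀)/(σ/√n) = (592.2 - 592)/(11.3/√58) = 0.135. Critical value: ±1.96. Since |0.135| ≤ 1.96, Fail to reject H₀.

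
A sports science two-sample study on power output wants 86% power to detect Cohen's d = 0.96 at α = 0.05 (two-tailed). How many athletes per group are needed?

z_{α/2} = 1.96, z_β = Φ⁻¹(0.86) = 1.08. For large effect (d = 0.96): n per group = 2(z_{α/2} + z_β)²/d² = 2(1.96 + 1.08)²/0.96² = 20.1 → 21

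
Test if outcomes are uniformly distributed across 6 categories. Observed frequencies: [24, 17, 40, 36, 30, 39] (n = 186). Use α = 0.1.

Expected = 31 each. χ² = Σ(O-E)²/E = 13.419. df = 5, critical value = 9.236. Reject H₀.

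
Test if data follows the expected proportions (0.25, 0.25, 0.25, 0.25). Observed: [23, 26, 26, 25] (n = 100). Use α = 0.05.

Expected: [25.0, 25.0, 25.0, 25.0]. χ² = 0.24. df = 3, critical = 7.815. Fail to reject H₀.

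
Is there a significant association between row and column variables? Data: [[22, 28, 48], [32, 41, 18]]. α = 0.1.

χ² = 17.703. df = 2, critical = 4.605. Reject H₀. Variables are dependent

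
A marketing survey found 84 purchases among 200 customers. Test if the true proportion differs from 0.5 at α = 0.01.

p̂ = 0.42, p₀ = 0.5. z = (p̂ - p₀)/√(p₀(1-p₀)/n) = -2.263. Critical: ±2.576. Fail to reject H₀.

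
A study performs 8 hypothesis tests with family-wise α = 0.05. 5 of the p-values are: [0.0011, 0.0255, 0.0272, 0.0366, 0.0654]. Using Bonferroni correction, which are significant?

Bonferroni α = 0.05/8 = 0.00625. Significant p-values: [0.0011]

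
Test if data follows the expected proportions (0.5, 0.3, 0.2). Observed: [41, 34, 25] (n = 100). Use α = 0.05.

Expected: [50.0, 30.0, 20.0]. χ² = 3.403. df = 2, critical = 5.991. Fail to reject H₀.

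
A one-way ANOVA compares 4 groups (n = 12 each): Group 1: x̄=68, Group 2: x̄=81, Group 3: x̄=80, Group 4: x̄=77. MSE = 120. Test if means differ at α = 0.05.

Grand mean = 76.5. SS_between = 1260.0, MS_between = 420.0. F = 3.5, F_crit ≈ 2.816. Reject H₀.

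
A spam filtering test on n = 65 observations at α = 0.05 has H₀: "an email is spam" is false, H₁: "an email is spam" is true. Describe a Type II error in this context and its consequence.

Type II error: failing to reject H₀ when it is false — concluding that an email is spam is not supported when in fact it is. Consequence: a spam email lands in the inbox.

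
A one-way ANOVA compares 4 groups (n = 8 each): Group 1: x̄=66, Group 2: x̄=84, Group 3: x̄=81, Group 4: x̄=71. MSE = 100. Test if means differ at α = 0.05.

Grand mean = 75.5. SS_between = 1704.0, MS_between = 568.0. F = 5.68, F_crit ≈ 2.947. Reject H₀.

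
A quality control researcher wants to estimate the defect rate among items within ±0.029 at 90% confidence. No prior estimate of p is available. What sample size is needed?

Conservative approach: use p = 0.5 (maximizes p(1-p) = 0.25). n = z²(0.25)/E² = 1.645²×0.25/0.029² = 804.4 → n = 805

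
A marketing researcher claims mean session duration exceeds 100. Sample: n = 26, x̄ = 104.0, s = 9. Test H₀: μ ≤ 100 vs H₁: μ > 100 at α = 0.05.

t = (104.0 - 100)/(9/√26) = 2.266, df = 25. Critical t = 1.708. Reject H₀.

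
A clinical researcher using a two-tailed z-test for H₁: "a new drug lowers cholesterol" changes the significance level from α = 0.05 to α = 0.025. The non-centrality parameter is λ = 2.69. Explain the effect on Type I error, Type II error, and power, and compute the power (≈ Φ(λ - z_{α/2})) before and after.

Decreasing α from 0.05 to 0.025:
• Type I error rate decreases (α is the Type I rate by definition).
• Critical value moves from z_{α/2} = 1.96 to 2.241, so power = Φ(λ - z_{α/2}) goes from Φ(2.69 - 1.96) = 0.767 to Φ(2.69 - 2.241) = 0.673.
• Type II error rate β = 1 - power therefore increases (0.233 → 0.327).
Appropriate when false positives are costly — here, approving an ineffective drug — patients take a useless medication and may skip effective alternatives.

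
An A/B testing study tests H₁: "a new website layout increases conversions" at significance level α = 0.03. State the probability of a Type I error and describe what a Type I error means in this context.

P(Type I error) = α = 0.03. A Type I error is rejecting H₀ when H₀ is actually true (false positive) — here, concluding that a new website layout increases conversions when in fact this is not the case. Consequence: rolling out a layout that doesn't actually help — wasted engineering effort.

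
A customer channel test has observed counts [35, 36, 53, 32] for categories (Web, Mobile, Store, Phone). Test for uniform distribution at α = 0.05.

Expected = 39 each. χ² = Σ(O-E)²/E = 6.923. df = 3, critical value = 7.815. Fail to reject H₀.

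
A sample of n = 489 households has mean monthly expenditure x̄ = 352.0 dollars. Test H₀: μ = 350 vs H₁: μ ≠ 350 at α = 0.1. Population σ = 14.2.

z = (x̄ - μ₀)/(σ/√n) = (352.0 - 350)/(14.2/√489) = 3.115. Critical value: ±1.645. Since |3.115| > 1.645, Reject H₀.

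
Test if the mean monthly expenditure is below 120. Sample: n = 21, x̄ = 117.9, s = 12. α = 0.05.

t = (117.9 - 120)/(12/√21) = -0.802, df = 20. Critical t = -1.725. Fail to reject H₀.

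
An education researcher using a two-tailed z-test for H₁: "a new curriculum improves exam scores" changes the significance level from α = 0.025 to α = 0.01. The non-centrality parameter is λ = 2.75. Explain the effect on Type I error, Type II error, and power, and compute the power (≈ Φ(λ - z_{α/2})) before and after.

Decreasing α from 0.025 to 0.01:
• Type I error rate decreases (α is the Type I rate by definition).
• Critical value moves from z_{α/2} = 2.241 to 2.576, so power = Φ(λ - z_{α/2}) goes from Φ(2.75 - 2.241) = 0.695 to Φ(2.75 - 2.576) = 0.569.
• Type II error rate β = 1 - power therefore increases (0.305 → 0.431).
Appropriate when false positives are costly — here, adopting a curriculum that gives no real benefit — disruption for nothing.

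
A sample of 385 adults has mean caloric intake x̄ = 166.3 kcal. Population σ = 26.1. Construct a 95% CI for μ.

CI = x̄ ± z*(σ/√n) = 166.3 ± 1.96(26.1/√385) = 166.3 ± 2.61 = (163.69, 168.91)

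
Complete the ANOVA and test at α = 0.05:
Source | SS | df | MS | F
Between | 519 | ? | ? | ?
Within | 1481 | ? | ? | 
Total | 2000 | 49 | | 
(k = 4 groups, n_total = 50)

df_between = 3, df_within = 46. MS_between = 173.0, MS_within = 32.2. F = 5.373, F_crit ≈ 2.807. Reject H₀.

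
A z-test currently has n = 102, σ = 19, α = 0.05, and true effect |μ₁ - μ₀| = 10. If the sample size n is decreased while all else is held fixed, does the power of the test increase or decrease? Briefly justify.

Power decreases: a smaller n inflates the standard error σ/√n, pulling the sampling distribution under H₁ back toward the critical value.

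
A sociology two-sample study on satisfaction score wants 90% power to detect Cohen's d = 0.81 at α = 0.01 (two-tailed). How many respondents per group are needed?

z_{α/2} = 2.576, z_β = Φ⁻¹(0.9) = 1.282. For large effect (d = 0.81): n per group = 2(z_{α/2} + z_β)²/d² = 2(2.576 + 1.282)²/0.81² = 45.4 → 46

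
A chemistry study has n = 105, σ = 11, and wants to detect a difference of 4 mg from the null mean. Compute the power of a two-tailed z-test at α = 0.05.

SE = σ/√n = 11/√105 = 1.073. Non-centrality λ = d/SE = 4/1.073 = 3.726. Power ≈ Φ(λ - z_{α/2}) = Φ(3.726 - 1.96) = Φ(1.766) = 0.961.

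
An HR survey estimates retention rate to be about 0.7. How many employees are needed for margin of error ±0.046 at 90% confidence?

n = z²p(1-p)/E² = 1.645²×0.7×0.3/0.046² = 268.6 → n = 269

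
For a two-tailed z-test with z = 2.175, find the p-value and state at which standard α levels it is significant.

p = 2·P(Z > |2.175|) = 2·(1 - Φ(2.175)) ≈ 0.0296. Significant at α = 0.1; Significant at α = 0.05.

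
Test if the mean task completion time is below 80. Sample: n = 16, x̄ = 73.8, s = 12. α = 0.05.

t = (73.8 - 80)/(12/√16) = -2.067, df = 15. Critical t = -1.753. Reject H₀.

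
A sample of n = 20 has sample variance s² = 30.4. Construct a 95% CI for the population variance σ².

df = 19. χ²_{0.025} = 32.852, χ²_{0.975} = 8.907. CI for σ² = ((n-1)s²/χ²_{α/2}, (n-1)s²/χ²_{1-α/2}) = (19·30.4/32.852, 19·30.4/8.907) = (17.58, 64.85)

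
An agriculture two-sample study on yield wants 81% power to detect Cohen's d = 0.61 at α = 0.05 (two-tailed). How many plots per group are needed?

z_{α/2} = 1.96, z_β = Φ⁻¹(0.81) = 0.878. For medium effect (d = 0.61): n per group = 2(z_{α/2} + z_β)²/d² = 2(1.96 + 0.878)²/0.61² = 43.3 → 44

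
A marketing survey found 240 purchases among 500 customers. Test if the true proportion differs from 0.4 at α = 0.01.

p̂ = 0.48, p₀ = 0.4. z = (p̂ - p₀)/√(p₀(1-p₀)/n) = 3.651. Critical: ±2.576. Reject H₀.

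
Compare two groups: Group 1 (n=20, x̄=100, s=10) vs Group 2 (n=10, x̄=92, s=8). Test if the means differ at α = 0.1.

Pooled sp = 9.4. t = 2.197, df = 28. Critical t = ±1.701. Reject H₀.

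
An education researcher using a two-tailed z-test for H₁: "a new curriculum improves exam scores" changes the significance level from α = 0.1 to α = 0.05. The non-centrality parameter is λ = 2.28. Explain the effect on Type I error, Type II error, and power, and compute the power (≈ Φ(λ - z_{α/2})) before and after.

Decreasing α from 0.1 to 0.05:
• Type I error rate decreases (α is the Type I rate by definition).
• Critical value moves from z_{α/2} = 1.645 to 1.96, so power = Φ(λ - z_{α/2}) goes from Φ(2.28 - 1.645) = 0.737 to Φ(2.28 - 1.96) = 0.626.
• Type II error rate β = 1 - power therefore increases (0.263 → 0.374).
Appropriate when false positives are costly — here, adopting a curriculum that gives no real benefit — disruption for nothing.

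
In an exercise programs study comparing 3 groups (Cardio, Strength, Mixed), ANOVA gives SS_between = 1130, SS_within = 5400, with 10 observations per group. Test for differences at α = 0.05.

df_between = 2, df_within = 27. F = MS_between/MS_within = 565.0/200.0 = 2.825. F_crit ≈ 3.354. Fail to reject H₀.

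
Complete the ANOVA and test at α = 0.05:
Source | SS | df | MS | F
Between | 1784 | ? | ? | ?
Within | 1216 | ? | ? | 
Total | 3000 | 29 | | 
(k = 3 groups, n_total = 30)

df_between = 2, df_within = 27. MS_between = 892.0, MS_within = 45.04. F = 19.806, F_crit ≈ 3.354. Reject H₀.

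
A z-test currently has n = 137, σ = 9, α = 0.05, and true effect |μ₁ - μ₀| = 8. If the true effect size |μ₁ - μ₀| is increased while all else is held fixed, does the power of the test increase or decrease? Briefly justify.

Power increases: a larger true effect increases the non-centrality λ = |μ₁ - μ₀|/(σ/√n).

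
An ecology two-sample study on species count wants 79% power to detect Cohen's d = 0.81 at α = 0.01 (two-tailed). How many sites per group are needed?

z_{α/2} = 2.576, z_β = Φ⁻¹(0.79) = 0.806. For large effect (d = 0.81): n per group = 2(z_{α/2} + z_β)²/d² = 2(2.576 + 0.806)²/0.81² = 34.9 → 35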